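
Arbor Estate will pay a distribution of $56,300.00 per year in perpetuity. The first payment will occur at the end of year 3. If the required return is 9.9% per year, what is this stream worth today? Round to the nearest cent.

$470844.84

Value at end of year 2: C / r = $56,300.00 / 0.099 = $568,686.8687
Discount to today: PV = $568,686.8687 / (1 + 0.099)^2 = $568,686.8687 / 1.207801 = $470,844.84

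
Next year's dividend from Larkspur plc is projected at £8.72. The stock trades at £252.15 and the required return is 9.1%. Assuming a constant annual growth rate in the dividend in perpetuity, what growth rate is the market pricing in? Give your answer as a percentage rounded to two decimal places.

P = D₁/(r−g) ⇒ g = r − D₁/P = 0.091 − £8.72/£252.15 = 0.056417

5.64%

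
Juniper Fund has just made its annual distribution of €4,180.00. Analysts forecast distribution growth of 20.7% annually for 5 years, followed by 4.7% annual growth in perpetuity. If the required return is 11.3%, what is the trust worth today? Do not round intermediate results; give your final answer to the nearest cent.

€126288.75

D_1 = 5045.26000
D_2 = 6089.62882
D_3 = 7350.18199
D_4 = 8871.66966
D_5 = 10708.10528
Terminal value at year 5: TV = D_5×(1+g_2)/(r−g_2) = 11211.38622/0.066 = 169869.48824
P_0 = D_1/(1+r)^1 + D_2/(1+r)^2 + D_3/(1+r)^3 + D_4/(1+r)^4 + D_5/(1+r)^5 + TV/(1+r)^5
    = 4533.02785 + 4915.87118 + 5331.04808 + 5781.28933 + 6269.55636 + 99457.96221 = 126288.75500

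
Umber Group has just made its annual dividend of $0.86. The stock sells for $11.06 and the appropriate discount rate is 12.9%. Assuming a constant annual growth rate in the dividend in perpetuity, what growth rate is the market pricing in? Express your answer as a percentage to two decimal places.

P = D₀(1+g)/(r−g) ⇒ P(r−g) = D₀(1+g) ⇒ g(P+D₀) = P·r − D₀
g = (P·r − D₀)/(P + D₀) = ($11.06×0.129 − $0.86) / ($11.06 + $0.86) = 0.047545

4.75%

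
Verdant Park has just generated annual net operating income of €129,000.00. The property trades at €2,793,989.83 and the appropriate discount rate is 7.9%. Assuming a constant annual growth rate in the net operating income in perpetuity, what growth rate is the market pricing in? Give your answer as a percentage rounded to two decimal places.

P = D₀(1+g)/(r−g) ⇒ P(r−g) = D₀(1+g) ⇒ g(P+D₀) = P·r − D₀
g = (P·r − D₀)/(P + D₀) = (€2,793,989.83×0.079 − €129,000.00) / (€2,793,989.83 + €129,000.00) = 0.031381

3.14%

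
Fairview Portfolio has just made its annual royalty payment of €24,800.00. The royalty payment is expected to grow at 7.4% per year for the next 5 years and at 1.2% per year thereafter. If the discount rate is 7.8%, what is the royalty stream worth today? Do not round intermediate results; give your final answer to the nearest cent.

€495890.27

D_1 = 26635.20000
D_2 = 28606.20480
D_3 = 30723.06396
D_4 = 32996.57069
D_5 = 35438.31692
Terminal value at year 5: TV = D_5×(1+g_2)/(r−g_2) = 35863.57672/0.066 = 543387.52609
P_0 = D_1/(1+r)^1 + D_2/(1+r)^2 + D_3/(1+r)^3 + D_4/(1+r)^4 + D_5/(1+r)^5 + TV/(1+r)^5
    = 24707.97774 + 24616.29693 + 24524.95631 + 24433.95462 + 24343.29059 + 373263.78907 = 495890.26525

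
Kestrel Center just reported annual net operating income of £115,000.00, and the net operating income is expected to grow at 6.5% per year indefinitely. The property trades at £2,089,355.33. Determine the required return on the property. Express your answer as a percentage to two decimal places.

12.36%

D₁ = £115,000.00 × 1.065 = £122,475.0000
P = D₁/(r − g) ⇒ r = D₁/P + g = £122,475.0000/£2,089,355.33 + 0.065 = 0.058619 + 0.065 = 0.123619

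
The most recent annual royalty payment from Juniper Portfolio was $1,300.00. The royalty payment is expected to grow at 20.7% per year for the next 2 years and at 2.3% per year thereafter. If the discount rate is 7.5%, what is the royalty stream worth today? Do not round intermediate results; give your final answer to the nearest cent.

D_1 = 1569.10000
D_2 = 1893.90370
Terminal value at year 2: TV = D_2×(1+g_2)/(r−g_2) = 1937.46349/0.052 = 37258.91318
P_0 = D_1/(1+r)^1 + D_2/(1+r)^2 + TV/(1+r)^2
    = 1459.62791 + 1638.85664 + 32241.35267 = 35339.83721

$35339.84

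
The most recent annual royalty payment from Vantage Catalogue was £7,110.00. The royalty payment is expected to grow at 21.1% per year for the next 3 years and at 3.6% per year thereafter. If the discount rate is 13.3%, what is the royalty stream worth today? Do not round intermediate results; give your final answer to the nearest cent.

£117129.73

D_1 = 8610.21000
D_2 = 10426.96431
D_3 = 12627.05378
Terminal value at year 3: TV = D_3×(1+g_2)/(r−g_2) = 13081.62772/0.097 = 134862.14140
P_0 = D_1/(1+r)^1 + D_2/(1+r)^2 + D_3/(1+r)^3 + TV/(1+r)^3
    = 7599.47926 + 8122.65612 + 8681.85045 + 92725.74295 = 117129.72877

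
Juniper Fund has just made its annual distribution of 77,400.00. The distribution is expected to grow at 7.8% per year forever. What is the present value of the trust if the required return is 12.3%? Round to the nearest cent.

1854160.00

D₁ = D₀ × (1 + g) = 77,400.00 × 1.078 = 83,437.2000
Growing perpetuity: P = D₁ / (r − g) = 83,437.2000 / (0.123 − 0.078) = 1,854,160.00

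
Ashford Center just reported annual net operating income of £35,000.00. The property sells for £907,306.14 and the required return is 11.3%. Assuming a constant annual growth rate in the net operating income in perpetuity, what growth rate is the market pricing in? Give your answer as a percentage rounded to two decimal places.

P = D₀(1+g)/(r−g) ⇒ P(r−g) = D₀(1+g) ⇒ g(P+D₀) = P·r − D₀
g = (P·r − D₀)/(P + D₀) = (£907,306.14×0.113 − £35,000.00) / (£907,306.14 + £35,000.00) = 0.071660

7.17%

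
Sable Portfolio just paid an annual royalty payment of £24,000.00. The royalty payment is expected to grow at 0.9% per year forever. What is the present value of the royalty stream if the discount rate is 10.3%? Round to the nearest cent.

£257617.02

D₁ = D₀ × (1 + g) = £24,000.00 × 1.009 = £24,216.0000
Growing perpetuity: P = D₁ / (r − g) = £24,216.0000 / (0.103 − 0.009) = £257,617.02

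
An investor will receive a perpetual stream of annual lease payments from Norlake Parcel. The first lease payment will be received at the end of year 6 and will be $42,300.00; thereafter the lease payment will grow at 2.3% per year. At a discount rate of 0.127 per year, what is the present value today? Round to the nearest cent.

$223711.06

Value at end of year 5: C₁ / (r − g) = $42,300.00 / (0.127 − 0.023) = $406,730.7692
Discount to today: PV = $406,730.7692 / (1 + 0.127)^5 = $406,730.7692 / 1.818108 = $223,711.06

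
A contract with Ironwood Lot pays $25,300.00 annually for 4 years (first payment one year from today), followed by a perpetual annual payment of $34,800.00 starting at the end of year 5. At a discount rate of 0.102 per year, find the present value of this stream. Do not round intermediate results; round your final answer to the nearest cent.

$311192.66

PV of 4-year annuity: $25,300.00 × [1 − (1+0.102)^−4] / 0.102 = 79851.61645
Perpetuity value at year 4: $34,800.00 / 0.102 = 341176.47059
PV of perpetuity: 341176.47059 / (1+0.102)^4 = 231341.04559
Total PV = 79851.61645 + 231341.04559 = 311192.66204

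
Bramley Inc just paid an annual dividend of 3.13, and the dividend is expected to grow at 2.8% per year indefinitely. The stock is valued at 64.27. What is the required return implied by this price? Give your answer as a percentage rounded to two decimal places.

7.81%

D₁ = 3.13 × 1.028 = 3.2176
P = D₁/(r − g) ⇒ r = D₁/P + g = 3.2176/64.27 + 0.028 = 0.050064 + 0.028 = 0.078064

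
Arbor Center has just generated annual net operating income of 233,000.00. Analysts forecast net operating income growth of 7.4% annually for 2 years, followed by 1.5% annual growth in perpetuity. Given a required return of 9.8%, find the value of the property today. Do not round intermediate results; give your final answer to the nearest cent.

3176970.11

D_1 = 250242.00000
D_2 = 268759.90800
Terminal value at year 2: TV = D_2×(1+g_2)/(r−g_2) = 272791.30662/0.083 = 3286642.24843
P_0 = D_1/(1+r)^1 + D_2/(1+r)^2 + TV/(1+r)^2
    = 227907.10383 + 222925.52779 + 2726137.47834 = 3176970.10995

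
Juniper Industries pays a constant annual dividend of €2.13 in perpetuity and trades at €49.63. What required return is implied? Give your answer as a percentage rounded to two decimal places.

P = C/r ⇒ r = C/P = €2.13/€49.63 = 0.042918

4.29%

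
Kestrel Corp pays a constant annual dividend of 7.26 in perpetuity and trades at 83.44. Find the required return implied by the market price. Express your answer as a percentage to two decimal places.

P = C/r ⇒ r = C/P = 7.26/83.44 = 0.087009

8.70%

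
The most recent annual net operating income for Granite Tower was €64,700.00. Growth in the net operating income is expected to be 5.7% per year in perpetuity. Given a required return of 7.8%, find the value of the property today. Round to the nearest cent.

€3256566.67

D₁ = D₀ × (1 + g) = €64,700.00 × 1.057 = €68,387.9000
Growing perpetuity: P = D₁ / (r − g) = €68,387.9000 / (0.078 − 0.057) = €3,256,566.67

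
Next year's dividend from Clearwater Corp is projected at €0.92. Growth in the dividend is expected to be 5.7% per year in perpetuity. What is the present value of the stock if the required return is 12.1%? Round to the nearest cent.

Growing perpetuity: P = D₁ / (r − g) = €0.9200 / (0.121 − 0.057) = €14.38

€14.38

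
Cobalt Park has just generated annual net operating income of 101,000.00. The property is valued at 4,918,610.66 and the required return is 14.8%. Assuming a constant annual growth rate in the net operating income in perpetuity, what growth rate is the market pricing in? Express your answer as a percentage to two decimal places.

12.49%

P = D₀(1+g)/(r−g) ⇒ P(r−g) = D₀(1+g) ⇒ g(P+D₀) = P·r − D₀
g = (P·r − D₀)/(P + D₀) = (4,918,610.66×0.148 − 101,000.00) / (4,918,610.66 + 101,000.00) = 0.124901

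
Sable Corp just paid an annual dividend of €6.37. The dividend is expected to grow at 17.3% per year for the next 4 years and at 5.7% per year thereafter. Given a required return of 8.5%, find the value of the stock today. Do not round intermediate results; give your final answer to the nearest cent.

€359.58

D_1 = 7.47201
D_2 = 8.76467
D_3 = 10.28096
D_4 = 12.05956
Terminal value at year 4: TV = D_4×(1+g_2)/(r−g_2) = 12.74696/0.028 = 455.24841
P_0 = D_1/(1+r)^1 + D_2/(1+r)^2 + D_3/(1+r)^3 + D_4/(1+r)^4 + TV/(1+r)^4
    = 6.88665 + 7.44519 + 8.04904 + 8.70187 + 328.49554 = 359.57830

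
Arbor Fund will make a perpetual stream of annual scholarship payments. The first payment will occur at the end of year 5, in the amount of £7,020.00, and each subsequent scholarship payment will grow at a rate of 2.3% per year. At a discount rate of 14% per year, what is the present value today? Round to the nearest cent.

£35524.82

Value at end of year 4: C₁ / (r − g) = £7,020.00 / (0.14 − 0.023) = £60,000.0000
Discount to today: PV = £60,000.0000 / (1 + 0.14)^4 = £60,000.0000 / 1.688960 = £35,524.82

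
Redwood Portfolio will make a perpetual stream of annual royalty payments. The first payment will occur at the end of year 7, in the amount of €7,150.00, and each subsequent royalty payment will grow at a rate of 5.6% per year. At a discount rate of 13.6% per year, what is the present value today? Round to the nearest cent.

Value at end of year 6: C₁ / (r − g) = €7,150.00 / (0.136 − 0.056) = €89,375.0000
Discount to today: PV = €89,375.0000 / (1 + 0.136)^6 = €89,375.0000 / 2.149166 = €41,585.90

€41585.90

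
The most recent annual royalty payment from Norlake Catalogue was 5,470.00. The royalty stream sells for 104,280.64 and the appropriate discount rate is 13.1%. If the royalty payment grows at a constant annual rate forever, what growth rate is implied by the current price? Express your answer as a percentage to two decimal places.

7.46%

P = D₀(1+g)/(r−g) ⇒ P(r−g) = D₀(1+g) ⇒ g(P+D₀) = P·r − D₀
g = (P·r − D₀)/(P + D₀) = (104,280.64×0.131 − 5,470.00) / (104,280.64 + 5,470.00) = 0.074631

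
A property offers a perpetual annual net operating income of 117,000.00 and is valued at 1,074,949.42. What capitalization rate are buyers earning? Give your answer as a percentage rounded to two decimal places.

10.88%

P = C/r ⇒ r = C/P = 117,000.00/1,074,949.42 = 0.108842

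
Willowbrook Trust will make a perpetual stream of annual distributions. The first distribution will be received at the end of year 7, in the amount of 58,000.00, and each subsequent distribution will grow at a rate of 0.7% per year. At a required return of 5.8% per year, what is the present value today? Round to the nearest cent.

810856.14

Value at end of year 6: C₁ / (r − g) = 58,000.00 / (0.058 − 0.007) = 1,137,254.9020
Discount to today: PV = 1,137,254.9020 / (1 + 0.058)^6 = 1,137,254.9020 / 1.402536 = 810,856.14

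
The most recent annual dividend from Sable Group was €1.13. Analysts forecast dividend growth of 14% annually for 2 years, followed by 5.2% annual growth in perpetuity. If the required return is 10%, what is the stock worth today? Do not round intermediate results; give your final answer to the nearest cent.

D_1 = 1.28820
D_2 = 1.46855
Terminal value at year 2: TV = D_2×(1+g_2)/(r−g_2) = 1.54491/0.048 = 32.18568
P_0 = D_1/(1+r)^1 + D_2/(1+r)^2 + TV/(1+r)^2
    = 1.17109 + 1.21368 + 26.59973 = 28.98450

€28.98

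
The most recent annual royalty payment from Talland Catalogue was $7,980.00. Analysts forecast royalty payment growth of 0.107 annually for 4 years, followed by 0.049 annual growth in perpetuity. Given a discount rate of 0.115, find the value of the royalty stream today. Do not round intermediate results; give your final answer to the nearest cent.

D_1 = 8833.86000
D_2 = 9779.08302
D_3 = 10825.44490
D_4 = 11983.76751
Terminal value at year 4: TV = D_4×(1+g_2)/(r−g_2) = 12570.97212/0.066 = 190469.27448
P_0 = D_1/(1+r)^1 + D_2/(1+r)^2 + D_3/(1+r)^3 + D_4/(1+r)^4 + TV/(1+r)^4
    = 7922.74439 + 7865.89959 + 7809.46264 + 7753.43063 + 123232.55645 = 154584.09371

$154584.09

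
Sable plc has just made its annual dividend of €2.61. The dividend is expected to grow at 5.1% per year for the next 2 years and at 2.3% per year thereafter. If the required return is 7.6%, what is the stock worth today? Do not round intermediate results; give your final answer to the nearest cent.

€53.10

D_1 = 2.74311
D_2 = 2.88301
Terminal value at year 2: TV = D_2×(1+g_2)/(r−g_2) = 2.94932/0.053 = 55.64751
P_0 = D_1/(1+r)^1 + D_2/(1+r)^2 + TV/(1+r)^2
    = 2.54936 + 2.49013 + 48.06414 = 53.10362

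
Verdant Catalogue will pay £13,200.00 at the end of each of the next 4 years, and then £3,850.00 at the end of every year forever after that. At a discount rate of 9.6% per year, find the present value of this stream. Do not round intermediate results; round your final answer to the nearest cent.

£70000.87

PV of 4-year annuity: £13,200.00 × [1 − (1+0.096)^−4] / 0.096 = 42207.11366
Perpetuity value at year 4: £3,850.00 / 0.096 = 40104.16667
PV of perpetuity: 40104.16667 / (1+0.096)^4 = 27793.75852
Total PV = 42207.11366 + 27793.75852 = 70000.87217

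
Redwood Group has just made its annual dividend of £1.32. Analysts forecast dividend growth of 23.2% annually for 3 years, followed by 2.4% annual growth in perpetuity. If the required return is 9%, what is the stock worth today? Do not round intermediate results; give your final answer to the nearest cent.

£34.66

D_1 = 1.62624
D_2 = 2.00353
D_3 = 2.46835
Terminal value at year 3: TV = D_3×(1+g_2)/(r−g_2) = 2.52759/0.066 = 38.29676
P_0 = D_1/(1+r)^1 + D_2/(1+r)^2 + D_3/(1+r)^3 + TV/(1+r)^3
    = 1.49196 + 1.68633 + 1.90602 + 29.57213 = 34.65644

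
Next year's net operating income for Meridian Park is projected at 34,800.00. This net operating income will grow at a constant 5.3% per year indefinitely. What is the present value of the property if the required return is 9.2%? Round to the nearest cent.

Growing perpetuity: P = D₁ / (r − g) = 34,800.0000 / (0.092 − 0.053) = 892,307.69

892307.69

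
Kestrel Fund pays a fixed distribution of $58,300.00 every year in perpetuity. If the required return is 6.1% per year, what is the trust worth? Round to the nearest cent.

Level perpetuity: PV = C / r = $58,300.00 / 0.061 = $955,737.70

$955737.70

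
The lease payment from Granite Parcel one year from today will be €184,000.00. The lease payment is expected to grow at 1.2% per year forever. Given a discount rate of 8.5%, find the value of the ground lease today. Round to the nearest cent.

Growing perpetuity: P = D₁ / (r − g) = €184,000.0000 / (0.085 − 0.012) = €2,520,547.95

€2520547.95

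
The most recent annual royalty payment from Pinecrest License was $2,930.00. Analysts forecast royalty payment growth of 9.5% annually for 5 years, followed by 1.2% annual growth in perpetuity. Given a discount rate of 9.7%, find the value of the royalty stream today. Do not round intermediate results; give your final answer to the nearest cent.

D_1 = 3208.35000
D_2 = 3513.14325
D_3 = 3846.89186
D_4 = 4212.34659
D_5 = 4612.51951
Terminal value at year 5: TV = D_5×(1+g_2)/(r−g_2) = 4667.86975/0.085 = 54916.11465
P_0 = D_1/(1+r)^1 + D_2/(1+r)^2 + D_3/(1+r)^3 + D_4/(1+r)^4 + D_5/(1+r)^5 + TV/(1+r)^5
    = 2924.65816 + 2919.32606 + 2914.00368 + 2908.69100 + 2903.38801 + 34567.39602 = 49137.46291

$49137.46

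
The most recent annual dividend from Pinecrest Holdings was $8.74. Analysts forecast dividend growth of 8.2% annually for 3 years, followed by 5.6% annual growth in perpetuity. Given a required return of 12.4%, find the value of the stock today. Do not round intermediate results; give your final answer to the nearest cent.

$145.38

D_1 = 9.45668
D_2 = 10.23213
D_3 = 11.07116
Terminal value at year 3: TV = D_3×(1+g_2)/(r−g_2) = 11.69115/0.068 = 171.92864
P_0 = D_1/(1+r)^1 + D_2/(1+r)^2 + D_3/(1+r)^3 + TV/(1+r)^3
    = 8.41342 + 8.09904 + 7.79640 + 121.07355 = 145.38241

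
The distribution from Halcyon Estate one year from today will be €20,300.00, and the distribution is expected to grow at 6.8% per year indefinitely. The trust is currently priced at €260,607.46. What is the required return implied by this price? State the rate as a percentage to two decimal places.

P = D₁/(r − g) ⇒ r = D₁/P + g = €20,300.0000/€260,607.46 + 0.068 = 0.077895 + 0.068 = 0.145895

14.59%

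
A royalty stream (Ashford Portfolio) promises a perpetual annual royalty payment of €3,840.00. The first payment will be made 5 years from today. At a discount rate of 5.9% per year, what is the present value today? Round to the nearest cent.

€51748.21

Value at end of year 4: C / r = €3,840.00 / 0.059 = €65,084.7458
Discount to today: PV = €65,084.7458 / (1 + 0.059)^4 = €65,084.7458 / 1.257720 = €51,748.21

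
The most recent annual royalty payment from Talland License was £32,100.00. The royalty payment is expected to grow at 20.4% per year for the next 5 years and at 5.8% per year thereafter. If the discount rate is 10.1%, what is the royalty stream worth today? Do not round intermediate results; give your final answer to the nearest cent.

£1446718.25

D_1 = 38648.40000
D_2 = 46532.67360
D_3 = 56025.33901
D_4 = 67454.50817
D_5 = 81215.22784
Terminal value at year 5: TV = D_5×(1+g_2)/(r−g_2) = 85925.71106/0.043 = 1998272.35013
P_0 = D_1/(1+r)^1 + D_2/(1+r)^2 + D_3/(1+r)^3 + D_4/(1+r)^4 + D_5/(1+r)^5 + TV/(1+r)^5
    = 35102.99728 + 38386.92890 + 41978.07665 + 45905.18101 + 50199.67115 + 1235145.39712 = 1446718.25210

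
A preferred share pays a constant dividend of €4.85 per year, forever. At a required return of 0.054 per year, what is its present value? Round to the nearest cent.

Level perpetuity: PV = C / r = €4.85 / 0.054 = €89.81

€89.81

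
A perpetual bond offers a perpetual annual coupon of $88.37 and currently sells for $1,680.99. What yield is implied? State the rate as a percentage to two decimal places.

5.26%

P = C/r ⇒ r = C/P = $88.37/$1,680.99 = 0.052570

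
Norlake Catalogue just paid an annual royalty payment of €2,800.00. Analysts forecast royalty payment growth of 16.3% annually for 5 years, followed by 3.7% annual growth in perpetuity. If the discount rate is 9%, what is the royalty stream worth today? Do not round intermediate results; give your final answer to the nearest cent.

€92834.72

D_1 = 3256.40000
D_2 = 3787.19320
D_3 = 4404.50569
D_4 = 5122.44012
D_5 = 5957.39786
Terminal value at year 5: TV = D_5×(1+g_2)/(r−g_2) = 6177.82158/0.053 = 116562.67131
P_0 = D_1/(1+r)^1 + D_2/(1+r)^2 + D_3/(1+r)^3 + D_4/(1+r)^4 + D_5/(1+r)^5 + TV/(1+r)^5
    = 2987.52294 + 3187.60475 + 3401.08653 + 3628.86572 + 3871.89985 + 75757.73856 = 92834.71834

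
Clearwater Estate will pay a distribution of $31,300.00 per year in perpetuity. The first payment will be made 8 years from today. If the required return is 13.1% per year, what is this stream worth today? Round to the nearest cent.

Value at end of year 7: C / r = $31,300.00 / 0.131 = $238,931.2977
Discount to today: PV = $238,931.2977 / (1 + 0.131)^7 = $238,931.2977 / 2.367218 = $100,933.38

$100933.38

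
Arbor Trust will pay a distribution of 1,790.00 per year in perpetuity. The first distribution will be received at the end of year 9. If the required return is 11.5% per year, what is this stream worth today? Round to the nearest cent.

6515.63

Value at end of year 8: C / r = 1,790.00 / 0.115 = 15,565.2174
Discount to today: PV = 15,565.2174 / (1 + 0.115)^8 = 15,565.2174 / 2.388905 = 6,515.63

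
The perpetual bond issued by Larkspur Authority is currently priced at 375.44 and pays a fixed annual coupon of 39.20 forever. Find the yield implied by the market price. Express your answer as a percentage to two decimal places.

P = C/r ⇒ r = C/P = 39.20/375.44 = 0.104411

10.44%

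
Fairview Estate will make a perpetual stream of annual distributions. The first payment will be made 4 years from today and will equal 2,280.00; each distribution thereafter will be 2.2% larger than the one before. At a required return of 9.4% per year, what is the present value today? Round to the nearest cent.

Value at end of year 3: C₁ / (r − g) = 2,280.00 / (0.094 − 0.022) = 31,666.6667
Discount to today: PV = 31,666.6667 / (1 + 0.094)^3 = 31,666.6667 / 1.309339 = 24,185.24

24185.24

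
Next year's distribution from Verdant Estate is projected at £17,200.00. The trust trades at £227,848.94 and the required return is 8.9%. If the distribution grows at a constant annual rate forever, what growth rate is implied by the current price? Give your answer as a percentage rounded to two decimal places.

1.35%

P = D₁/(r−g) ⇒ g = r − D₁/P = 0.089 − £17,200.00/£227,848.94 = 0.013511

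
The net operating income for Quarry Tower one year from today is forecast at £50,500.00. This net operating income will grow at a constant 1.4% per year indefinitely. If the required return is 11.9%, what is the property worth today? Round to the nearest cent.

£480952.38

Growing perpetuity: P = D₁ / (r − g) = £50,500.0000 / (0.119 − 0.014) = £480,952.38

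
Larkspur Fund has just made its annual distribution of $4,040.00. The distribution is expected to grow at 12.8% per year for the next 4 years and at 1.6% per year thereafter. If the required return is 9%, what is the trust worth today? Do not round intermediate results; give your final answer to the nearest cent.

$81235.49

D_1 = 4557.12000
D_2 = 5140.43136
D_3 = 5798.40657
D_4 = 6540.60262
Terminal value at year 4: TV = D_4×(1+g_2)/(r−g_2) = 6645.25226/0.074 = 89800.70618
P_0 = D_1/(1+r)^1 + D_2/(1+r)^2 + D_3/(1+r)^3 + D_4/(1+r)^4 + TV/(1+r)^4
    = 4180.84404 + 4326.59823 + 4477.43377 + 4633.52779 + 63617.08423 = 81235.48806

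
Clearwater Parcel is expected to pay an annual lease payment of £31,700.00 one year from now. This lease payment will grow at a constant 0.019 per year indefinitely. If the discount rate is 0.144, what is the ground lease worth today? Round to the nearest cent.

Growing perpetuity: P = D₁ / (r − g) = £31,700.0000 / (0.144 − 0.019) = £253,600.00

£253600.00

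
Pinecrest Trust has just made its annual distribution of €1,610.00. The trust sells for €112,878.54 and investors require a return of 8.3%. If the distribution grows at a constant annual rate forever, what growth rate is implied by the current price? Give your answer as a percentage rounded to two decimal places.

6.78%

P = D₀(1+g)/(r−g) ⇒ P(r−g) = D₀(1+g) ⇒ g(P+D₀) = P·r − D₀
g = (P·r − D₀)/(P + D₀) = (€112,878.54×0.083 − €1,610.00) / (€112,878.54 + €1,610.00) = 0.067770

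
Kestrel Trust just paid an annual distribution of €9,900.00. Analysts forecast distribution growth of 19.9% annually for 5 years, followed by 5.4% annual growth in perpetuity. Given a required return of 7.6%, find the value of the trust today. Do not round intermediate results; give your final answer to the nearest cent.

€884163.64

D_1 = 11870.10000
D_2 = 14232.24990
D_3 = 17064.46763
D_4 = 20460.29669
D_5 = 24531.89573
Terminal value at year 5: TV = D_5×(1+g_2)/(r−g_2) = 25856.61810/0.022 = 1175300.82268
P_0 = D_1/(1+r)^1 + D_2/(1+r)^2 + D_3/(1+r)^3 + D_4/(1+r)^4 + D_5/(1+r)^5 + TV/(1+r)^5
    = 11031.69145 + 12292.74912 + 13697.96114 + 15263.80614 + 17008.64644 + 814868.78837 = 884163.64266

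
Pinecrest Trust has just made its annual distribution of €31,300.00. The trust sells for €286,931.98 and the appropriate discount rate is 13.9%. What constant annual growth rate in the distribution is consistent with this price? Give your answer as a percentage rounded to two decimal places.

2.70%

P = D₀(1+g)/(r−g) ⇒ P(r−g) = D₀(1+g) ⇒ g(P+D₀) = P·r − D₀
g = (P·r − D₀)/(P + D₀) = (€286,931.98×0.139 − €31,300.00) / (€286,931.98 + €31,300.00) = 0.026973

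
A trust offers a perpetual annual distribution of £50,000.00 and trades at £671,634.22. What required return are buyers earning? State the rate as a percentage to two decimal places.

P = C/r ⇒ r = C/P = £50,000.00/£671,634.22 = 0.074445

7.44%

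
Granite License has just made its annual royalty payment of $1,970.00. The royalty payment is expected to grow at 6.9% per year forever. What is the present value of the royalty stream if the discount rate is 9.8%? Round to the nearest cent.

D₁ = D₀ × (1 + g) = $1,970.00 × 1.069 = $2,105.9300
Growing perpetuity: P = D₁ / (r − g) = $2,105.9300 / (0.098 − 0.069) = $72,618.28

$72618.28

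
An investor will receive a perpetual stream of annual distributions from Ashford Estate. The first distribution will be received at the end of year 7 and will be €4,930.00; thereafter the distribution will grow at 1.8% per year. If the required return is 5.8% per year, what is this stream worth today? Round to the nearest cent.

Value at end of year 6: C₁ / (r − g) = €4,930.00 / (0.058 − 0.018) = €123,250.0000
Discount to today: PV = €123,250.0000 / (1 + 0.058)^6 = €123,250.0000 / 1.402536 = €87,876.53

€87876.53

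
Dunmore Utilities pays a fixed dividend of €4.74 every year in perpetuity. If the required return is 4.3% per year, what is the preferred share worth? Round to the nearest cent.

€110.23

Level perpetuity: PV = C / r = €4.74 / 0.043 = €110.23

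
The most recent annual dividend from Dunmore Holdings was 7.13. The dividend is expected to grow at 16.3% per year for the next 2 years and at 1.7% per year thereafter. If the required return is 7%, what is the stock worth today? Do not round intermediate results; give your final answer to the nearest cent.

177.80

D_1 = 8.29219
D_2 = 9.64382
Terminal value at year 2: TV = D_2×(1+g_2)/(r−g_2) = 9.80776/0.053 = 185.05211
P_0 = D_1/(1+r)^1 + D_2/(1+r)^2 + TV/(1+r)^2
    = 7.74971 + 8.42328 + 161.63168 = 177.80467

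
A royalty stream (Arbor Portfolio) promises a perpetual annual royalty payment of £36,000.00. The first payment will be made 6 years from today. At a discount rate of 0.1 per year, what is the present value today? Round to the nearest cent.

Value at end of year 5: C / r = £36,000.00 / 0.1 = £360,000.0000
Discount to today: PV = £360,000.0000 / (1 + 0.1)^5 = £360,000.0000 / 1.610510 = £223,531.68

£223531.68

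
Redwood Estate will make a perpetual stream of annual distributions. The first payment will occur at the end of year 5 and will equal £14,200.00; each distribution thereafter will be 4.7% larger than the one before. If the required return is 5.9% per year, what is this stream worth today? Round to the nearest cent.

£940856.21

Value at end of year 4: C₁ / (r − g) = £14,200.00 / (0.059 − 0.047) = £1,183,333.3333
Discount to today: PV = £1,183,333.3333 / (1 + 0.059)^4 = £1,183,333.3333 / 1.257720 = £940,856.21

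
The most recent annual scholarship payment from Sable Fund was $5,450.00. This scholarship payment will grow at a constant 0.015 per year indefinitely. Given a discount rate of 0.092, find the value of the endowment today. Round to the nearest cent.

D₁ = D₀ × (1 + g) = $5,450.00 × 1.015 = $5,531.7500
Growing perpetuity: P = D₁ / (r − g) = $5,531.7500 / (0.092 − 0.015) = $71,840.91

$71840.91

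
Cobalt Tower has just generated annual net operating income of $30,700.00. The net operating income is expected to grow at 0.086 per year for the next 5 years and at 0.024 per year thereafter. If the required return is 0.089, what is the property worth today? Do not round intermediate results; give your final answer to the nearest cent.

$629253.98

D_1 = 33340.20000
D_2 = 36207.45720
D_3 = 39321.29852
D_4 = 42702.93019
D_5 = 46375.38219
Terminal value at year 5: TV = D_5×(1+g_2)/(r−g_2) = 47488.39136/0.065 = 730590.63632
P_0 = D_1/(1+r)^1 + D_2/(1+r)^2 + D_3/(1+r)^3 + D_4/(1+r)^4 + D_5/(1+r)^5 + TV/(1+r)^5
    = 30615.42700 + 30531.08698 + 30446.97930 + 30363.10332 + 30279.45841 + 477017.92944 = 629253.98445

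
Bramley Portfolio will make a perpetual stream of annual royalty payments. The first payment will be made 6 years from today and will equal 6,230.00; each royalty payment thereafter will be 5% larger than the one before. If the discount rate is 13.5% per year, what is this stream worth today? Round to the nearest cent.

38912.56

Value at end of year 5: C₁ / (r − g) = 6,230.00 / (0.135 − 0.05) = 73,294.1176
Discount to today: PV = 73,294.1176 / (1 + 0.135)^5 = 73,294.1176 / 1.883559 = 38,912.56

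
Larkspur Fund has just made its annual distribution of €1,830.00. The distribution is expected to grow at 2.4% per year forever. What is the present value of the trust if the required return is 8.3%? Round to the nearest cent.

D₁ = D₀ × (1 + g) = €1,830.00 × 1.024 = €1,873.9200
Growing perpetuity: P = D₁ / (r − g) = €1,873.9200 / (0.083 − 0.024) = €31,761.36

€31761.36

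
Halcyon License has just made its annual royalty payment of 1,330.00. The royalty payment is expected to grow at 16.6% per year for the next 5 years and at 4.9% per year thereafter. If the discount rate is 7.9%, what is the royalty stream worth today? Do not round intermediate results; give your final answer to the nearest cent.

D_1 = 1550.78000
D_2 = 1808.20948
D_3 = 2108.37225
D_4 = 2458.36205
D_5 = 2866.45015
Terminal value at year 5: TV = D_5×(1+g_2)/(r−g_2) = 3006.90620/0.03 = 100230.20683
P_0 = D_1/(1+r)^1 + D_2/(1+r)^2 + D_3/(1+r)^3 + D_4/(1+r)^4 + D_5/(1+r)^5 + TV/(1+r)^5
    = 1437.23818 + 1553.12300 + 1678.35164 + 1813.67749 + 1959.91470 + 68531.68391 = 76973.98894

76973.99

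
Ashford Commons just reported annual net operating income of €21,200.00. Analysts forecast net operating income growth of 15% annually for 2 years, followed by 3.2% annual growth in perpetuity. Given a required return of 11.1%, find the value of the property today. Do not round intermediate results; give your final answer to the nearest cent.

D_1 = 24380.00000
D_2 = 28037.00000
Terminal value at year 2: TV = D_2×(1+g_2)/(r−g_2) = 28934.18400/0.079 = 366255.49367
P_0 = D_1/(1+r)^1 + D_2/(1+r)^2 + TV/(1+r)^2
    = 21944.19442 + 22714.51268 + 296726.29216 = 341384.99926

€341385.00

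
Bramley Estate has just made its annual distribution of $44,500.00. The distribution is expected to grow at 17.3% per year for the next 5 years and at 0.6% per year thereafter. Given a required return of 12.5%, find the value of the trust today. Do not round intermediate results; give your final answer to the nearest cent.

D_1 = 52198.50000
D_2 = 61228.84050
D_3 = 71821.42991
D_4 = 84246.53728
D_5 = 98821.18823
Terminal value at year 5: TV = D_5×(1+g_2)/(r−g_2) = 99414.11536/0.119 = 835412.73411
P_0 = D_1/(1+r)^1 + D_2/(1+r)^2 + D_3/(1+r)^3 + D_4/(1+r)^4 + D_5/(1+r)^5 + TV/(1+r)^5
    = 46398.66667 + 48378.34311 + 50442.48575 + 52594.69848 + 54838.73894 + 463594.71746 = 716247.65041

$716247.65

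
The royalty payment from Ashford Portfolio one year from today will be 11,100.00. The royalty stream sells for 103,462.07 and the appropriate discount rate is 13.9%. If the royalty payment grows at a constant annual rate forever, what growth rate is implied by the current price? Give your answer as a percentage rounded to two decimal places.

P = D₁/(r−g) ⇒ g = r − D₁/P = 0.139 − 11,100.00/103,462.07 = 0.031714

3.17%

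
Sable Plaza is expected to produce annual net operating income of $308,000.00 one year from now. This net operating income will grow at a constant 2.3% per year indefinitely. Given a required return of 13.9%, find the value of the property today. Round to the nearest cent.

$2655172.41

Growing perpetuity: P = D₁ / (r − g) = $308,000.0000 / (0.139 − 0.023) = $2,655,172.41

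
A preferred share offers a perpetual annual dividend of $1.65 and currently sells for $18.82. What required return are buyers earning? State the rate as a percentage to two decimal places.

P = C/r ⇒ r = C/P = $1.65/$18.82 = 0.087673

8.77%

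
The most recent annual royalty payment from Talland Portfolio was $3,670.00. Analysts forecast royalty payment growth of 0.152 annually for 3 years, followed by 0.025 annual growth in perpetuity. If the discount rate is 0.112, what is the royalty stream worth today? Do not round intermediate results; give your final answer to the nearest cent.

D_1 = 4227.84000
D_2 = 4870.47168
D_3 = 5610.78338
Terminal value at year 3: TV = D_3×(1+g_2)/(r−g_2) = 5751.05296/0.087 = 66104.05701
P_0 = D_1/(1+r)^1 + D_2/(1+r)^2 + D_3/(1+r)^3 + TV/(1+r)^3
    = 3802.01439 + 3938.77750 + 4080.46014 + 48074.38670 = 59895.63873

$59895.64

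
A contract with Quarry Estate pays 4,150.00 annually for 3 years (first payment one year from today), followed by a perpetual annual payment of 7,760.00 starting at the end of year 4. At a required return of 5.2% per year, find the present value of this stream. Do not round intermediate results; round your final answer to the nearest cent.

139436.57

PV of 3-year annuity: 4,150.00 × [1 − (1+0.052)^−3] / 0.052 = 11259.25895
Perpetuity value at year 3: 7,760.00 / 0.052 = 149230.76923
PV of perpetuity: 149230.76923 / (1+0.052)^3 = 128177.31153
Total PV = 11259.25895 + 128177.31153 = 139436.57048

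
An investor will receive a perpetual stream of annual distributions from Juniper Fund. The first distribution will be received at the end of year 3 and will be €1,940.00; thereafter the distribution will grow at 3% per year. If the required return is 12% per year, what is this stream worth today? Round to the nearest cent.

€17183.96

Value at end of year 2: C₁ / (r − g) = €1,940.00 / (0.12 − 0.03) = €21,555.5556
Discount to today: PV = €21,555.5556 / (1 + 0.12)^2 = €21,555.5556 / 1.254400 = €17,183.96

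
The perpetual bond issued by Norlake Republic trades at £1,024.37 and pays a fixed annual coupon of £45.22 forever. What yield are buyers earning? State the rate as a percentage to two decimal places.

P = C/r ⇒ r = C/P = £45.22/£1,024.37 = 0.044144

4.41%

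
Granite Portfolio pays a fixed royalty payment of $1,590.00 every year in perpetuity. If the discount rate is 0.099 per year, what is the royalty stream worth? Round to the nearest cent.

Level perpetuity: PV = C / r = $1,590.00 / 0.099 = $16,060.61

$16060.61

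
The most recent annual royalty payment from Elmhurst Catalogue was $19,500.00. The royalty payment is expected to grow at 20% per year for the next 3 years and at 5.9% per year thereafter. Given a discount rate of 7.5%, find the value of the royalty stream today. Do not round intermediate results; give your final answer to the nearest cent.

D_1 = 23400.00000
D_2 = 28080.00000
D_3 = 33696.00000
Terminal value at year 3: TV = D_3×(1+g_2)/(r−g_2) = 35684.06400/0.016 = 2230254.00000
P_0 = D_1/(1+r)^1 + D_2/(1+r)^2 + D_3/(1+r)^3 + TV/(1+r)^3
    = 21767.44186 + 24298.53975 + 27123.95135 + 1795266.52999 = 1868456.46295

$1868456.46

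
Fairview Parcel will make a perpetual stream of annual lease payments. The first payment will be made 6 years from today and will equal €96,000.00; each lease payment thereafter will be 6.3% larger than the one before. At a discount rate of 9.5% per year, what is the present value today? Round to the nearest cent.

€1905683.00

Value at end of year 5: C₁ / (r − g) = €96,000.00 / (0.095 − 0.063) = €3,000,000.0000
Discount to today: PV = €3,000,000.0000 / (1 + 0.095)^5 = €3,000,000.0000 / 1.574239 = €1,905,683.00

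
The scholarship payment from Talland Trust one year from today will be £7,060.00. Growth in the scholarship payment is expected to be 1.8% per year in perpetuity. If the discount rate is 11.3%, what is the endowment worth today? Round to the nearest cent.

Growing perpetuity: P = D₁ / (r − g) = £7,060.0000 / (0.113 − 0.018) = £74,315.79

£74315.79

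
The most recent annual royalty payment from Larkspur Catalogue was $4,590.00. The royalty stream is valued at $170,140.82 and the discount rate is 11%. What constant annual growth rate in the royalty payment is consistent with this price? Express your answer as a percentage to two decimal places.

P = D₀(1+g)/(r−g) ⇒ P(r−g) = D₀(1+g) ⇒ g(P+D₀) = P·r − D₀
g = (P·r − D₀)/(P + D₀) = ($170,140.82×0.11 − $4,590.00) / ($170,140.82 + $4,590.00) = 0.080841

8.08%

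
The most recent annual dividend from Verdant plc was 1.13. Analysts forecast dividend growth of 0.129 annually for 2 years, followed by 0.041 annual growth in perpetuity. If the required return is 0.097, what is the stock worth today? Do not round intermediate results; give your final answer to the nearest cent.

24.61

D_1 = 1.27577
D_2 = 1.44034
Terminal value at year 2: TV = D_2×(1+g_2)/(r−g_2) = 1.49940/0.056 = 26.77497
P_0 = D_1/(1+r)^1 + D_2/(1+r)^2 + TV/(1+r)^2
    = 1.16296 + 1.19689 + 22.24927 = 24.60912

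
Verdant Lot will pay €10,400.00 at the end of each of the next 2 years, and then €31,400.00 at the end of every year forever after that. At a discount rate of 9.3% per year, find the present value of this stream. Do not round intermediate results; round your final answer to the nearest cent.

€300842.85

PV of 2-year annuity: €10,400.00 × [1 − (1+0.093)^−2] / 0.093 = 18220.58194
Perpetuity value at year 2: €31,400.00 / 0.093 = 337634.40860
PV of perpetuity: 337634.40860 / (1+0.093)^2 = 282622.26696
Total PV = 18220.58194 + 282622.26696 = 300842.84891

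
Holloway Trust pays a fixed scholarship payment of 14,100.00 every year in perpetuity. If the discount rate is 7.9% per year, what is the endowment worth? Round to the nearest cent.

Level perpetuity: PV = C / r = 14,100.00 / 0.079 = 178,481.01

178481.01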